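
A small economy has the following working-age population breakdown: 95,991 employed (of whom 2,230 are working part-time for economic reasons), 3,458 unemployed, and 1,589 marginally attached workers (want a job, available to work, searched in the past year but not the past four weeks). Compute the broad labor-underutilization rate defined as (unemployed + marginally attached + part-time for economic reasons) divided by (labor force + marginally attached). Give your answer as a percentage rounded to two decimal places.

Labor force = 95,991 + 3,458 = 99,449.
Numerator = 3,458 + 1,589 + 2,230 = 7,277.
Denominator = 99,449 + 1,589 = 101,038.
Broad rate = 7,277 / 101,038 = 7.20%.

Broad underutilization rate ≈ 7.20%.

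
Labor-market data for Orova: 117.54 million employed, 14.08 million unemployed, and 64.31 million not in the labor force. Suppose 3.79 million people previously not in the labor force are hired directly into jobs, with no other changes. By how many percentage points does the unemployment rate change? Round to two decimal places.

Initially, labor force = 117.54 + 14.08 = 131.62 million, so u = 14.08/131.62 = 10.70%.
After the change, employed and labor force both rise by 3.79; unemployed unchanged → E = 121.33, U = 14.08, labor force = 135.41 million.
New unemployment rate = 14.08 / 135.41 = 10.40%.
Change = 10.40% − 10.70% = −0.30 percentage points.

The unemployment rate changes by −0.30 percentage points.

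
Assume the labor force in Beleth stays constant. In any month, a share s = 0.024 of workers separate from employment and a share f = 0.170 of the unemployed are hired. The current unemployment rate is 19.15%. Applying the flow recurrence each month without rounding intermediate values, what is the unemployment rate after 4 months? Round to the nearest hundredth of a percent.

With a fixed labor force, u_{t+1} = u_t + s·(1−u_t) − f·u_t = u_t·(1−s−f) + s.
Here 1−s−f = 0.806 and s = 0.024.
u_1 = 0.191500 × 0.806 + 0.024 = 0.178349.
u_2 = 0.178349 × 0.806 + 0.024 = 0.167749.
u_3 = 0.167749 × 0.806 + 0.024 = 0.159206.
u_4 = 0.159206 × 0.806 + 0.024 = 0.152320.

Unemployment rate after four months ≈ 15.23%.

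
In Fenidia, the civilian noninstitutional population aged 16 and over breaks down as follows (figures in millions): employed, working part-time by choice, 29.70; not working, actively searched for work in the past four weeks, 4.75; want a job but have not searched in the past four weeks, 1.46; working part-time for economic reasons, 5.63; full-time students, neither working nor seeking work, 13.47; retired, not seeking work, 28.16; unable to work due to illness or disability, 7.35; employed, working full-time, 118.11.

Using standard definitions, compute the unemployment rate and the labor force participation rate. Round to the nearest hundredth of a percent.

Unemployment rate ≈ 3.00%; labor force participation rate ≈ 75.82%.

Employed = 29.70 + 5.63 + 118.11 = 153.44 million (anyone who worked, including part-time for economic reasons, counts as employed).
Unemployed = 4.75 million.
Labor force = 153.44 + 4.75 = 158.19 million.
Not in labor force = 1.46 + 13.47 + 28.16 + 7.35 = 50.44 million (those not working and not actively searching are outside the labor force — including those who want a job but have given up searching).
Civilian working-age population = 158.19 + 50.44 = 208.63 million.
Unemployment rate = 4.75 / 158.19 = 3.00%.
Labor force participation rate = 158.19 / 208.63 = 75.82%.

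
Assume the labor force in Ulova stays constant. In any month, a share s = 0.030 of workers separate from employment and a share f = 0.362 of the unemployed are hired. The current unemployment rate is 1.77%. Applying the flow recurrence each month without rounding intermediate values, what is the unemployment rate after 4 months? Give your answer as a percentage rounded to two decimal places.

Unemployment rate after four months ≈ 6.85%.

With a fixed labor force, u_{t+1} = u_t + s·(1−u_t) − f·u_t = u_t·(1−s−f) + s.
Here 1−s−f = 0.608 and s = 0.030.
u_1 = 0.017700 × 0.608 + 0.030 = 0.040762.
u_2 = 0.040762 × 0.608 + 0.030 = 0.054783.
u_3 = 0.054783 × 0.608 + 0.030 = 0.063308.
u_4 = 0.063308 × 0.608 + 0.030 = 0.068491.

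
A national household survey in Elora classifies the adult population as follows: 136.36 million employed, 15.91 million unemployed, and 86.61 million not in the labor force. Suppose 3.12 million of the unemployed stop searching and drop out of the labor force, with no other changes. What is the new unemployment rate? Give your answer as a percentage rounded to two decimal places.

New unemployment rate ≈ 8.58%.

Initially, labor force = 136.36 + 15.91 = 152.27 million, so u = 15.91/152.27 = 10.45%.
After the change, unemployed and labor force both fall by 3.12 → E = 136.36, U = 12.79, labor force = 149.15 million.
New unemployment rate = 12.79 / 149.15 = 8.58%.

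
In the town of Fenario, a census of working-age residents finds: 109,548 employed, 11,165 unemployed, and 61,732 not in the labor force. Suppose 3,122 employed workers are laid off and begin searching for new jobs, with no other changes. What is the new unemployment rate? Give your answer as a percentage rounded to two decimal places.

New unemployment rate ≈ 11.84%.

Initially, labor force = 109,548 + 11,165 = 120,713, so u = 11,165/120,713 = 9.25%.
After the change, employed falls and unemployed rises by 3,122; labor force unchanged → E = 106,426, U = 14,287, labor force = 120,713.
New unemployment rate = 14,287 / 120,713 = 11.84%.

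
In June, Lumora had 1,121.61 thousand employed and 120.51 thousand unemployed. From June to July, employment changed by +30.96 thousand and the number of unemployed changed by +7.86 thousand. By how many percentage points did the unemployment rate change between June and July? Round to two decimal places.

The unemployment rate changed by +0.32 percentage points.

June: labor force = 1,121.61 + 120.51 = 1,242.12; u = 120.51/1,242.12 = 9.70%.
July: labor force = 1,152.57 + 128.37 = 1,280.94; u = 128.37/1,280.94 = 10.02%.
Change = 10.02% − 9.70% = +0.32 pp.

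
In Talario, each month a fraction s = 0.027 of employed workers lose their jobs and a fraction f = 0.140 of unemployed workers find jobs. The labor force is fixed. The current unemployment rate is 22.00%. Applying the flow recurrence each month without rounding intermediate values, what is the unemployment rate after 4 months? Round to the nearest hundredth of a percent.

With a fixed labor force, u_{t+1} = u_t + s·(1−u_t) − f·u_t = u_t·(1−s−f) + s.
Here 1−s−f = 0.833 and s = 0.027.
u_1 = 0.220000 × 0.833 + 0.027 = 0.210260.
u_2 = 0.210260 × 0.833 + 0.027 = 0.202147.
u_3 = 0.202147 × 0.833 + 0.027 = 0.195388.
u_4 = 0.195388 × 0.833 + 0.027 = 0.189758.

Unemployment rate after four months ≈ 18.98%.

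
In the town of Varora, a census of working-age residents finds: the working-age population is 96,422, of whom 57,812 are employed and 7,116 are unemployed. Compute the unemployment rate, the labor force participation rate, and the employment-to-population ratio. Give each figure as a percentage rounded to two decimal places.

Labor force = employed + unemployed = 57,812 + 7,116 = 64,928.
Unemployment rate = 7,116 / 64,928 = 10.96%.
Labor force participation rate = 64,928 / 96,422 = 67.34%.
Employment-population ratio = 57,812 / 96,422 = 59.96%.

Unemployment rate ≈ 10.96%; labor force participation rate ≈ 67.34%; employment-population ratio ≈ 59.96%.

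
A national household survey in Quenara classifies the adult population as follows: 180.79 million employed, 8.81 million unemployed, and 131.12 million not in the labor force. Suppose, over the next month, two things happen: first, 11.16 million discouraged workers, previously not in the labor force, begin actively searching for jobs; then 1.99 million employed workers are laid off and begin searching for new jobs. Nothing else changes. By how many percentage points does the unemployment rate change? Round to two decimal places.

Initially, labor force = 180.79 + 8.81 = 189.60 million, so u = 8.81/189.60 = 4.65%.
After the first change, unemployed and labor force both rise by 11.16 → E = 180.79, U = 19.97, labor force = 200.76 million.
After the second change, employed falls and unemployed rises by 1.99; labor force unchanged → E = 178.80, U = 21.96, labor force = 200.76 million.
New unemployment rate = 21.96 / 200.76 = 10.94%.
Change = 10.94% − 4.65% = +6.29 percentage points.

The unemployment rate changes by +6.29 percentage points.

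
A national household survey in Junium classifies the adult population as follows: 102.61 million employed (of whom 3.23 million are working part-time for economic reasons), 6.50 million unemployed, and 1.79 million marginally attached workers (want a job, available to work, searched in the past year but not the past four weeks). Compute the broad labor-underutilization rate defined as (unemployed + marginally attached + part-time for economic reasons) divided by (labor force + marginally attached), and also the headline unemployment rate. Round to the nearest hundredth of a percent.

Labor force = 102.61 + 6.50 = 109.11 million.
Numerator = 6.50 + 1.79 + 3.23 = 11.52 million.
Denominator = 109.11 + 1.79 = 110.90 million.
Broad rate = 11.52 / 110.90 = 10.39%.
Headline unemployment rate = 6.50 / 109.11 = 5.96%.

Broad underutilization rate ≈ 10.39%; headline unemployment rate ≈ 5.96%.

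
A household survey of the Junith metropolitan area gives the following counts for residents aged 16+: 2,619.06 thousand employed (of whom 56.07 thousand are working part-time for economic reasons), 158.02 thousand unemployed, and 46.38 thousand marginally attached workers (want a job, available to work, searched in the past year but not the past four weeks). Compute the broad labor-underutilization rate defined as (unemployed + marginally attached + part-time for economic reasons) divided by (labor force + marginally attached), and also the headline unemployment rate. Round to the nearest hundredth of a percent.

Broad underutilization rate ≈ 9.23%; headline unemployment rate ≈ 5.69%.

Labor force = 2,619.06 + 158.02 = 2,777.08 thousand.
Numerator = 158.02 + 46.38 + 56.07 = 260.47 thousand.
Denominator = 2,777.08 + 46.38 = 2,823.46 thousand.
Broad rate = 260.47 / 2,823.46 = 9.23%.
Headline unemployment rate = 158.02 / 2,777.08 = 5.69%.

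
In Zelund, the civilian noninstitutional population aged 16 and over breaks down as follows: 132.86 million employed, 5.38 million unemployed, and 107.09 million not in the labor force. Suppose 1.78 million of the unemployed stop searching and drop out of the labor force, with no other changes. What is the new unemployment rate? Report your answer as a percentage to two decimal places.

New unemployment rate ≈ 2.64%.

Initially, labor force = 132.86 + 5.38 = 138.24 million, so u = 5.38/138.24 = 3.89%.
After the change, unemployed and labor force both fall by 1.78 → E = 132.86, U = 3.60, labor force = 136.46 million.
New unemployment rate = 3.60 / 136.46 = 2.64%.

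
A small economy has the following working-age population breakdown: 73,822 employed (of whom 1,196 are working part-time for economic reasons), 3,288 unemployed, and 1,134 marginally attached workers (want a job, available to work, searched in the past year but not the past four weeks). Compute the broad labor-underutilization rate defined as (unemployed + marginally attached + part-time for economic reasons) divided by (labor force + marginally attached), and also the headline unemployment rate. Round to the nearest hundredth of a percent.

Broad underutilization rate ≈ 7.18%; headline unemployment rate ≈ 4.26%.

Labor force = 73,822 + 3,288 = 77,110.
Numerator = 3,288 + 1,134 + 1,196 = 5,618.
Denominator = 77,110 + 1,134 = 78,244.
Broad rate = 5,618 / 78,244 = 7.18%.
Headline unemployment rate = 3,288 / 77,110 = 4.26%.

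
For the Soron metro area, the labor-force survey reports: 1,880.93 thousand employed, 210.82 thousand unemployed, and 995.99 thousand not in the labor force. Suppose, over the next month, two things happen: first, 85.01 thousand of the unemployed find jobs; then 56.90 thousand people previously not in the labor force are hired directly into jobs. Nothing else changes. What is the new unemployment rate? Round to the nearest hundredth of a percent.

New unemployment rate ≈ 5.86%.

Initially, labor force = 1,880.93 + 210.82 = 2,091.75 thousand, so u = 210.82/2,091.75 = 10.08%.
After the first change, unemployed falls and employed rises by 85.01; labor force unchanged → E = 1,965.94, U = 125.81, labor force = 2,091.75 thousand.
After the second change, employed and labor force both rise by 56.90; unemployed unchanged → E = 2,022.84, U = 125.81, labor force = 2,148.65 thousand.
New unemployment rate = 125.81 / 2,148.65 = 5.86%.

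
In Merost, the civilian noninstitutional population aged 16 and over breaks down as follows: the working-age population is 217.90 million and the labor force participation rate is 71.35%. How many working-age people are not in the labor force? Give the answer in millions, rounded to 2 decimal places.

Share not in the labor force = 1 − 0.7135 = 0.2865.
Not in labor force = 0.2865 × 217.90 ≈ 62.43 million.

About 62.43 million are not in the labor force.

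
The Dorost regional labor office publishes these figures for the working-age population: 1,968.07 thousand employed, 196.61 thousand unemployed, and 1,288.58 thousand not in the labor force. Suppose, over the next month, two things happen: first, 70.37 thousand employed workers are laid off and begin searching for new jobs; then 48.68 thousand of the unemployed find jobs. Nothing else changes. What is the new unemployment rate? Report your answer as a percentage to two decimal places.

New unemployment rate ≈ 10.08%.

Initially, labor force = 1,968.07 + 196.61 = 2,164.68 thousand, so u = 196.61/2,164.68 = 9.08%.
After the first change, employed falls and unemployed rises by 70.37; labor force unchanged → E = 1,897.70, U = 266.98, labor force = 2,164.68 thousand.
After the second change, unemployed falls and employed rises by 48.68; labor force unchanged → E = 1,946.38, U = 218.30, labor force = 2,164.68 thousand.
New unemployment rate = 218.30 / 2,164.68 = 10.08%.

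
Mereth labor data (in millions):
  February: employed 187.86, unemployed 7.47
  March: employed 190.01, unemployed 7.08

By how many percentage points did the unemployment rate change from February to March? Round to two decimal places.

February: labor force = 187.86 + 7.47 = 195.33; u = 7.47/195.33 = 3.82%.
March: labor force = 190.01 + 7.08 = 197.09; u = 7.08/197.09 = 3.59%.
Change = 3.59% − 3.82% = −0.23 pp.

The unemployment rate changed by −0.23 percentage points.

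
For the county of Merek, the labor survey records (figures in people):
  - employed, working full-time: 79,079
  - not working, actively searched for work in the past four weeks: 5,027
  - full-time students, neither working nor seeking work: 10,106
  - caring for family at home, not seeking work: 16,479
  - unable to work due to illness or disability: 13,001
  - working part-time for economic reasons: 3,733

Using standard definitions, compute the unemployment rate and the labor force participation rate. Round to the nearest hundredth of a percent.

Unemployment rate ≈ 5.72%; labor force participation rate ≈ 68.93%.

Employed = 79,079 + 3,733 = 82,812 (anyone who worked, including part-time for economic reasons, counts as employed).
Unemployed = 5,027.
Labor force = 82,812 + 5,027 = 87,839.
Not in labor force = 10,106 + 16,479 + 13,001 = 39,586 (those not working and not actively searching are outside the labor force).
Civilian working-age population = 87,839 + 39,586 = 127,425.
Unemployment rate = 5,027 / 87,839 = 5.72%.
Labor force participation rate = 87,839 / 127,425 = 68.93%.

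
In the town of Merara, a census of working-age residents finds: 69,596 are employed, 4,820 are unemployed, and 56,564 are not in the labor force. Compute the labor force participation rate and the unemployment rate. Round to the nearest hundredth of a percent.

Labor force = employed + unemployed = 69,596 + 4,820 = 74,416.
Working-age population = 74,416 + 56,564 = 130,980.
Unemployment rate = 4,820 / 74,416 = 6.48%.
Labor force participation rate = 74,416 / 130,980 = 56.81%.

Labor force participation rate ≈ 56.81%; unemployment rate ≈ 6.48%.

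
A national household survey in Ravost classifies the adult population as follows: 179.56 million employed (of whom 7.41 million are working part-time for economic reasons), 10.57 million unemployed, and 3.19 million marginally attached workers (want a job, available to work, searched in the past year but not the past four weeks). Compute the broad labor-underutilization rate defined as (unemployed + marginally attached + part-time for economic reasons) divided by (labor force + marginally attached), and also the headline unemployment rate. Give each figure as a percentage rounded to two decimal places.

Broad underutilization rate ≈ 10.95%; headline unemployment rate ≈ 5.56%.

Labor force = 179.56 + 10.57 = 190.13 million.
Numerator = 10.57 + 3.19 + 7.41 = 21.17 million.
Denominator = 190.13 + 3.19 = 193.32 million.
Broad rate = 21.17 / 193.32 = 10.95%.
Headline unemployment rate = 10.57 / 190.13 = 5.56%.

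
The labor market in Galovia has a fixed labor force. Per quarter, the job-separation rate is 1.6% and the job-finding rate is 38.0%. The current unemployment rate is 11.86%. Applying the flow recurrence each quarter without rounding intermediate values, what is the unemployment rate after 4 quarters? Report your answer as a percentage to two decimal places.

With a fixed labor force, u_{t+1} = u_t + s·(1−u_t) − f·u_t = u_t·(1−s−f) + s.
Here 1−s−f = 0.604 and s = 0.016.
u_1 = 0.118600 × 0.604 + 0.016 = 0.087634.
u_2 = 0.087634 × 0.604 + 0.016 = 0.068931.
u_3 = 0.068931 × 0.604 + 0.016 = 0.057634.
u_4 = 0.057634 × 0.604 + 0.016 = 0.050811.

Unemployment rate after four quarters ≈ 5.08%.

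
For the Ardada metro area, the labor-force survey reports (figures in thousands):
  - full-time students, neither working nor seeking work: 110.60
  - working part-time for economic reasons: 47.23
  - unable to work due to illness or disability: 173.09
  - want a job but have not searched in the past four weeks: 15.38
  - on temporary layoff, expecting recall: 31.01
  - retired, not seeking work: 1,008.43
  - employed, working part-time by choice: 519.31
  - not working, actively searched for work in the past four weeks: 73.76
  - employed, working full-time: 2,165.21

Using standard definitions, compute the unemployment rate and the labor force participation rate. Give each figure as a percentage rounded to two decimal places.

Employed = 47.23 + 519.31 + 2,165.21 = 2,731.75 thousand (anyone who worked, including part-time for economic reasons, counts as employed).
Unemployed = 31.01 + 73.76 = 104.77 thousand (jobless and actively searching, or on temporary layoff).
Labor force = 2,731.75 + 104.77 = 2,836.52 thousand.
Not in labor force = 110.60 + 173.09 + 15.38 + 1,008.43 = 1,307.50 thousand (those not working and not actively searching are outside the labor force — including those who want a job but have given up searching).
Civilian working-age population = 2,836.52 + 1,307.50 = 4,144.02 thousand.
Unemployment rate = 104.77 / 2,836.52 = 3.69%.
Labor force participation rate = 2,836.52 / 4,144.02 = 68.45%.

Unemployment rate ≈ 3.69%; labor force participation rate ≈ 68.45%.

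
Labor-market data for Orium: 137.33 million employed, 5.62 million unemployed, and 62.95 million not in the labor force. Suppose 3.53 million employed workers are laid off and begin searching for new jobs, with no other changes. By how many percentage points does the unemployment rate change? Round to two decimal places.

Initially, labor force = 137.33 + 5.62 = 142.95 million, so u = 5.62/142.95 = 3.93%.
After the change, employed falls and unemployed rises by 3.53; labor force unchanged → E = 133.80, U = 9.15, labor force = 142.95 million.
New unemployment rate = 9.15 / 142.95 = 6.40%.
Change = 6.40% − 3.93% = +2.47 percentage points.

The unemployment rate changes by +2.47 percentage points.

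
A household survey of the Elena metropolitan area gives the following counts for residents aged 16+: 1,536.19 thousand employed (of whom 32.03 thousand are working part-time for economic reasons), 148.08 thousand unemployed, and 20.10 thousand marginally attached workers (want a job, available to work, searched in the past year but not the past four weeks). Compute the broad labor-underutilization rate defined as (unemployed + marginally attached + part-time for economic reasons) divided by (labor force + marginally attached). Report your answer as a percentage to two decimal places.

Labor force = 1,536.19 + 148.08 = 1,684.27 thousand.
Numerator = 148.08 + 20.10 + 32.03 = 200.21 thousand.
Denominator = 1,684.27 + 20.10 = 1,704.37 thousand.
Broad rate = 200.21 / 1,704.37 = 11.75%.

Broad underutilization rate ≈ 11.75%.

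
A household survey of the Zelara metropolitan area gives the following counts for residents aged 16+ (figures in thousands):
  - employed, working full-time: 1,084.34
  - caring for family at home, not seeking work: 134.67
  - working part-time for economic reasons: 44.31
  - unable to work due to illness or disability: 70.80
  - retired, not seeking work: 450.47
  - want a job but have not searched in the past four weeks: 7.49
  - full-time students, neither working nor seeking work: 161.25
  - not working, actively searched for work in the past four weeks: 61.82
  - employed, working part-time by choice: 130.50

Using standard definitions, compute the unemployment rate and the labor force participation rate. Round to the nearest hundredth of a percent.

Employed = 1,084.34 + 44.31 + 130.50 = 1,259.15 thousand (anyone who worked, including part-time for economic reasons, counts as employed).
Unemployed = 61.82 thousand.
Labor force = 1,259.15 + 61.82 = 1,320.97 thousand.
Not in labor force = 134.67 + 70.80 + 450.47 + 7.49 + 161.25 = 824.68 thousand (those not working and not actively searching are outside the labor force — including those who want a job but have given up searching).
Civilian working-age population = 1,320.97 + 824.68 = 2,145.65 thousand.
Unemployment rate = 61.82 / 1,320.97 = 4.68%.
Labor force participation rate = 1,320.97 / 2,145.65 = 61.57%.

Unemployment rate ≈ 4.68%; labor force participation rate ≈ 61.57%.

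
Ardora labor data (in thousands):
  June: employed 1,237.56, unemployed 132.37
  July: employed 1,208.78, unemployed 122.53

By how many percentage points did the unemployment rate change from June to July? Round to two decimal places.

The unemployment rate changed by −0.46 percentage points.

June: labor force = 1,237.56 + 132.37 = 1,369.93; u = 132.37/1,369.93 = 9.66%.
July: labor force = 1,208.78 + 122.53 = 1,331.31; u = 122.53/1,331.31 = 9.20%.
Change = 9.20% − 9.66% = −0.46 pp.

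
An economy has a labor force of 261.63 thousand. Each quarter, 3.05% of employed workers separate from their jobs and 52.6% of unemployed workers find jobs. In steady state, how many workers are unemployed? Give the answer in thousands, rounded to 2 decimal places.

Steady-state unemployment rate u* = s/(s+f) = 3.05/(3.05+52.6) = 0.054807.
Unemployed = u* × labor force = 0.054807 × 261.63 ≈ 14.34 thousand.

About 14.34 thousand are unemployed in steady state.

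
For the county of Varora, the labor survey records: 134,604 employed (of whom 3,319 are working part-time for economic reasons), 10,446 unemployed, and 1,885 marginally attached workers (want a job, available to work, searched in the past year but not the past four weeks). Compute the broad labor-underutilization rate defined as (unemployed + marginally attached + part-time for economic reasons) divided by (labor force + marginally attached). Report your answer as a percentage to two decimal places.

Broad underutilization rate ≈ 10.65%.

Labor force = 134,604 + 10,446 = 145,050.
Numerator = 10,446 + 1,885 + 3,319 = 15,650.
Denominator = 145,050 + 1,885 = 146,935.
Broad rate = 15,650 / 146,935 = 10.65%.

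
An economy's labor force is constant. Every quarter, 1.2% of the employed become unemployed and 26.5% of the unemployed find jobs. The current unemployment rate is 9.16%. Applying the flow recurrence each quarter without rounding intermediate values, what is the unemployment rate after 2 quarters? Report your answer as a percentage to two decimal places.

With a fixed labor force, u_{t+1} = u_t + s·(1−u_t) − f·u_t = u_t·(1−s−f) + s.
Here 1−s−f = 0.723 and s = 0.012.
u_1 = 0.091600 × 0.723 + 0.012 = 0.078227.
u_2 = 0.078227 × 0.723 + 0.012 = 0.068558.

Unemployment rate after two quarters ≈ 6.86%.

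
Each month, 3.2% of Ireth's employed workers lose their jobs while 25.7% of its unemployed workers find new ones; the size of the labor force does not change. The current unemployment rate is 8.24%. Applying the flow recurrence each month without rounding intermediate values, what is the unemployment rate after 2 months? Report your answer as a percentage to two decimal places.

With a fixed labor force, u_{t+1} = u_t + s·(1−u_t) − f·u_t = u_t·(1−s−f) + s.
Here 1−s−f = 0.711 and s = 0.032.
u_1 = 0.082400 × 0.711 + 0.032 = 0.090586.
u_2 = 0.090586 × 0.711 + 0.032 = 0.096407.

Unemployment rate after two months ≈ 9.64%.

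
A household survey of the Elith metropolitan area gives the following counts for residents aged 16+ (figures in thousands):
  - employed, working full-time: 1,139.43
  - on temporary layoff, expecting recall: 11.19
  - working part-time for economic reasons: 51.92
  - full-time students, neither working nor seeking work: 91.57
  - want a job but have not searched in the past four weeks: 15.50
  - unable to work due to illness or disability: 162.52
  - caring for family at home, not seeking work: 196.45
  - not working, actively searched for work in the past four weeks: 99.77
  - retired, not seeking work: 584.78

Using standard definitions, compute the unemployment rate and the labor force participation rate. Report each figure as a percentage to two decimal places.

Unemployment rate ≈ 8.52%; labor force participation rate ≈ 55.34%.

Employed = 1,139.43 + 51.92 = 1,191.35 thousand (anyone who worked, including part-time for economic reasons, counts as employed).
Unemployed = 11.19 + 99.77 = 110.96 thousand (jobless and actively searching, or on temporary layoff).
Labor force = 1,191.35 + 110.96 = 1,302.31 thousand.
Not in labor force = 91.57 + 15.50 + 162.52 + 196.45 + 584.78 = 1,050.82 thousand (those not working and not actively searching are outside the labor force — including those who want a job but have given up searching).
Civilian working-age population = 1,302.31 + 1,050.82 = 2,353.13 thousand.
Unemployment rate = 110.96 / 1,302.31 = 8.52%.
Labor force participation rate = 1,302.31 / 2,353.13 = 55.34%.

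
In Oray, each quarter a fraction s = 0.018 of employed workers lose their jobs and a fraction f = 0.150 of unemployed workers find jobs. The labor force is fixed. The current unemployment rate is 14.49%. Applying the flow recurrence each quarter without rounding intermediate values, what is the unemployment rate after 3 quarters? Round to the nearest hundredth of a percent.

With a fixed labor force, u_{t+1} = u_t + s·(1−u_t) − f·u_t = u_t·(1−s−f) + s.
Here 1−s−f = 0.832 and s = 0.018.
u_1 = 0.144900 × 0.832 + 0.018 = 0.138557.
u_2 = 0.138557 × 0.832 + 0.018 = 0.133279.
u_3 = 0.133279 × 0.832 + 0.018 = 0.128888.

Unemployment rate after three quarters ≈ 12.89%.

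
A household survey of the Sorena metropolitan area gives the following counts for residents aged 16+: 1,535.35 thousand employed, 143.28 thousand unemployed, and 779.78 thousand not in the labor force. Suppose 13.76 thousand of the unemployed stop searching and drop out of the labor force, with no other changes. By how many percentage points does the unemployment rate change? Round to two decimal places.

Initially, labor force = 1,535.35 + 143.28 = 1,678.63 thousand, so u = 143.28/1,678.63 = 8.54%.
After the change, unemployed and labor force both fall by 13.76 → E = 1,535.35, U = 129.52, labor force = 1,664.87 thousand.
New unemployment rate = 129.52 / 1,664.87 = 7.78%.
Change = 7.78% − 8.54% = −0.76 percentage points.

The unemployment rate changes by −0.76 percentage points.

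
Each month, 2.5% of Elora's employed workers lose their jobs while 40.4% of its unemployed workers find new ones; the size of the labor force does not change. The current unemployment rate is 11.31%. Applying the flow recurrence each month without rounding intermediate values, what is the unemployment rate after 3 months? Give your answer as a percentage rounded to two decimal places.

With a fixed labor force, u_{t+1} = u_t + s·(1−u_t) − f·u_t = u_t·(1−s−f) + s.
Here 1−s−f = 0.571 and s = 0.025.
u_1 = 0.113100 × 0.571 + 0.025 = 0.089580.
u_2 = 0.089580 × 0.571 + 0.025 = 0.076150.
u_3 = 0.076150 × 0.571 + 0.025 = 0.068482.

Unemployment rate after three months ≈ 6.85%.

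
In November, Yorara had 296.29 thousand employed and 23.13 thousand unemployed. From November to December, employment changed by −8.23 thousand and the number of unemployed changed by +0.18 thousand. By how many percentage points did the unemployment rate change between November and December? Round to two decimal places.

The unemployment rate changed by +0.25 percentage points.

November: labor force = 296.29 + 23.13 = 319.42; u = 23.13/319.42 = 7.24%.
December: labor force = 288.06 + 23.31 = 311.37; u = 23.31/311.37 = 7.49%.
Change = 7.49% − 7.24% = +0.25 pp.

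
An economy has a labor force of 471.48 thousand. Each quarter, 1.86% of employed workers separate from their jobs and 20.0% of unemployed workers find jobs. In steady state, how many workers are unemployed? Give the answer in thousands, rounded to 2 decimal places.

Steady-state unemployment rate u* = s/(s+f) = 1.86/(1.86+20.0) = 0.085087.
Unemployed = u* × labor force = 0.085087 × 471.48 ≈ 40.12 thousand.

About 40.12 thousand are unemployed in steady state.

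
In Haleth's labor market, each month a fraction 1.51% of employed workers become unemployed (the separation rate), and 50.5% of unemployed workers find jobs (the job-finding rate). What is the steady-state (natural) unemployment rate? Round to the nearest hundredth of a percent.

At steady state the flows balance: s·E = f·U, so U/(E+U) = s/(s+f).
u* = 1.51 / (1.51 + 50.5) = 1.51 / 52.01 = 2.90%.

Steady-state unemployment rate ≈ 2.90%.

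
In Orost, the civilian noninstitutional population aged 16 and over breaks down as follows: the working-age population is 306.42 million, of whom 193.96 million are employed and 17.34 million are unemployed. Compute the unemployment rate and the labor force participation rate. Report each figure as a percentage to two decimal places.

Labor force = employed + unemployed = 193.96 + 17.34 = 211.30 million.
Unemployment rate = 17.34 / 211.30 = 8.21%.
Labor force participation rate = 211.30 / 306.42 = 68.96%.

Unemployment rate ≈ 8.21%; labor force participation rate ≈ 68.96%.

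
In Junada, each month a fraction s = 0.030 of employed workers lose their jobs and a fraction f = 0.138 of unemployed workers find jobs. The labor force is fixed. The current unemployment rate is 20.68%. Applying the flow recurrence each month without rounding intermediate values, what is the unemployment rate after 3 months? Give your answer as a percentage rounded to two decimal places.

With a fixed labor force, u_{t+1} = u_t + s·(1−u_t) − f·u_t = u_t·(1−s−f) + s.
Here 1−s−f = 0.832 and s = 0.030.
u_1 = 0.206800 × 0.832 + 0.030 = 0.202058.
u_2 = 0.202058 × 0.832 + 0.030 = 0.198112.
u_3 = 0.198112 × 0.832 + 0.030 = 0.194829.

Unemployment rate after three months ≈ 19.48%.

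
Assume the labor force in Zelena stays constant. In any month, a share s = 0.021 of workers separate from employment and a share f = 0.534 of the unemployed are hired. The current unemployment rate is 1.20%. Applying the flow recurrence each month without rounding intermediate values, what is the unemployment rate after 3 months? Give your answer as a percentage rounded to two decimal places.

Unemployment rate after three months ≈ 3.56%.

With a fixed labor force, u_{t+1} = u_t + s·(1−u_t) − f·u_t = u_t·(1−s−f) + s.
Here 1−s−f = 0.445 and s = 0.021.
u_1 = 0.012000 × 0.445 + 0.021 = 0.026340.
u_2 = 0.026340 × 0.445 + 0.021 = 0.032721.
u_3 = 0.032721 × 0.445 + 0.021 = 0.035561.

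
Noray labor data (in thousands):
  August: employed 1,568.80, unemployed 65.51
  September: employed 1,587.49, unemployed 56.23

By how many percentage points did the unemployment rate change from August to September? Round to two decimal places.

The unemployment rate changed by −0.59 percentage points.

August: labor force = 1,568.80 + 65.51 = 1,634.31; u = 65.51/1,634.31 = 4.01%.
September: labor force = 1,587.49 + 56.23 = 1,643.72; u = 56.23/1,643.72 = 3.42%.
Change = 3.42% − 4.01% = −0.59 pp.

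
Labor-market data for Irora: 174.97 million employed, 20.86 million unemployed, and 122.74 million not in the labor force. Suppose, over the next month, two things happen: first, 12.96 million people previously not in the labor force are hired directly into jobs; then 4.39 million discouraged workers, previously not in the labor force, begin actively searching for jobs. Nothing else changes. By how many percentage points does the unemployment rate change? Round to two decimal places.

Initially, labor force = 174.97 + 20.86 = 195.83 million, so u = 20.86/195.83 = 10.65%.
After the first change, employed and labor force both rise by 12.96; unemployed unchanged → E = 187.93, U = 20.86, labor force = 208.79 million.
After the second change, unemployed and labor force both rise by 4.39 → E = 187.93, U = 25.25, labor force = 213.18 million.
New unemployment rate = 25.25 / 213.18 = 11.84%.
Change = 11.84% − 10.65% = +1.19 percentage points.

The unemployment rate changes by +1.19 percentage points.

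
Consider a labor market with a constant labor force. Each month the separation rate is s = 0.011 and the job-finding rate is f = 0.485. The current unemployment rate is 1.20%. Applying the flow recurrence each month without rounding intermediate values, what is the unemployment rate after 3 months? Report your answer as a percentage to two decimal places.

Unemployment rate after three months ≈ 2.09%.

With a fixed labor force, u_{t+1} = u_t + s·(1−u_t) − f·u_t = u_t·(1−s−f) + s.
Here 1−s−f = 0.504 and s = 0.011.
u_1 = 0.012000 × 0.504 + 0.011 = 0.017048.
u_2 = 0.017048 × 0.504 + 0.011 = 0.019592.
u_3 = 0.019592 × 0.504 + 0.011 = 0.020874.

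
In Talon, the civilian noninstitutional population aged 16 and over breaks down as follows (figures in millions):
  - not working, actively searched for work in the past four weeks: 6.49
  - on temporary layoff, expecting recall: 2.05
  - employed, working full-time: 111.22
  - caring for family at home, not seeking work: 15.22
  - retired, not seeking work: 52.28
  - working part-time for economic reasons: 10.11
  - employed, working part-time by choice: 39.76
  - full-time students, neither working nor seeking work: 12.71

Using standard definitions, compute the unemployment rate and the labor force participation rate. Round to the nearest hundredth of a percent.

Unemployment rate ≈ 5.03%; labor force participation rate ≈ 67.90%.

Employed = 111.22 + 10.11 + 39.76 = 161.09 million (anyone who worked, including part-time for economic reasons, counts as employed).
Unemployed = 6.49 + 2.05 = 8.54 million (jobless and actively searching, or on temporary layoff).
Labor force = 161.09 + 8.54 = 169.63 million.
Not in labor force = 15.22 + 52.28 + 12.71 = 80.21 million (those not working and not actively searching are outside the labor force).
Civilian working-age population = 169.63 + 80.21 = 249.84 million.
Unemployment rate = 8.54 / 169.63 = 5.03%.
Labor force participation rate = 169.63 / 249.84 = 67.90%.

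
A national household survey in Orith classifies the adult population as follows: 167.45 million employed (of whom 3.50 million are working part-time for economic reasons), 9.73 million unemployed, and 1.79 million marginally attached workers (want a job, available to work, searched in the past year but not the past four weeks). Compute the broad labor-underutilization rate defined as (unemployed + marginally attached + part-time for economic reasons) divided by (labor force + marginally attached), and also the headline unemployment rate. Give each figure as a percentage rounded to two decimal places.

Labor force = 167.45 + 9.73 = 177.18 million.
Numerator = 9.73 + 1.79 + 3.50 = 15.02 million.
Denominator = 177.18 + 1.79 = 178.97 million.
Broad rate = 15.02 / 178.97 = 8.39%.
Headline unemployment rate = 9.73 / 177.18 = 5.49%.

Broad underutilization rate ≈ 8.39%; headline unemployment rate ≈ 5.49%.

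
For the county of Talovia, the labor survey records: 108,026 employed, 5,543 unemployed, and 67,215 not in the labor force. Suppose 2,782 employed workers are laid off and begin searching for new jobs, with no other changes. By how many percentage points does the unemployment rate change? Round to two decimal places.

Initially, labor force = 108,026 + 5,543 = 113,569, so u = 5,543/113,569 = 4.88%.
After the change, employed falls and unemployed rises by 2,782; labor force unchanged → E = 105,244, U = 8,325, labor force = 113,569.
New unemployment rate = 8,325 / 113,569 = 7.33%.
Change = 7.33% − 4.88% = +2.45 percentage points.

The unemployment rate changes by +2.45 percentage points.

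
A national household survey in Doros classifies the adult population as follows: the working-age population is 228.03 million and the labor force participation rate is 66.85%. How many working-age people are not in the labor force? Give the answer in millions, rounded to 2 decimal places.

About 75.59 million are not in the labor force.

Share not in the labor force = 1 − 0.6685 = 0.3315.
Not in labor force = 0.3315 × 228.03 ≈ 75.59 million.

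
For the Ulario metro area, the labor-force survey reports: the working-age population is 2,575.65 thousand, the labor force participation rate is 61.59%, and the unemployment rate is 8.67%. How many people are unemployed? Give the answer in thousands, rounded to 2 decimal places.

About 137.54 thousand are unemployed.

Labor force = 0.6159 × 2,575.65 = 1,586.34 thousand.
Unemployed = 0.0867 × 1,586.34 ≈ 137.54 thousand.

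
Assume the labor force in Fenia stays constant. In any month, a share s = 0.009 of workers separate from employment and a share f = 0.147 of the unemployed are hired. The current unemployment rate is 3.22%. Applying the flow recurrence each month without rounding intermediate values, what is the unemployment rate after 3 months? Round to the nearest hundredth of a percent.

Unemployment rate after three months ≈ 4.24%.

With a fixed labor force, u_{t+1} = u_t + s·(1−u_t) − f·u_t = u_t·(1−s−f) + s.
Here 1−s−f = 0.844 and s = 0.009.
u_1 = 0.032200 × 0.844 + 0.009 = 0.036177.
u_2 = 0.036177 × 0.844 + 0.009 = 0.039533.
u_3 = 0.039533 × 0.844 + 0.009 = 0.042366.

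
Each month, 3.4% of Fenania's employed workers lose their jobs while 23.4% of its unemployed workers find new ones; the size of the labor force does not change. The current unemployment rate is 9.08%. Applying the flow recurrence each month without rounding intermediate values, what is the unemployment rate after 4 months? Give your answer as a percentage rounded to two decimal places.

Unemployment rate after four months ≈ 11.65%.

With a fixed labor force, u_{t+1} = u_t + s·(1−u_t) − f·u_t = u_t·(1−s−f) + s.
Here 1−s−f = 0.732 and s = 0.034.
u_1 = 0.090800 × 0.732 + 0.034 = 0.100466.
u_2 = 0.100466 × 0.732 + 0.034 = 0.107541.
u_3 = 0.107541 × 0.732 + 0.034 = 0.112720.
u_4 = 0.112720 × 0.732 + 0.034 = 0.116511.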